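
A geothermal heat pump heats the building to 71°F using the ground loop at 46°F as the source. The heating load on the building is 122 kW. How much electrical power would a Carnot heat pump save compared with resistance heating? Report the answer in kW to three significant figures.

In absolute terms T_C = 280.93 K and T_H = 294.82 K, so ΔT = 13.89 K.
COP_Carnot = T_H/ΔT = 294.82/13.89 = 21.23.
Resistance heating needs Ẇ_res = Q̇_H = 122.0 kW; the reversible heat pump needs only Ẇ_hp = Q̇_H/COP = 5.747 kW.
Saving = 122.0 − 5.747 = 116.3 kW.

116 kW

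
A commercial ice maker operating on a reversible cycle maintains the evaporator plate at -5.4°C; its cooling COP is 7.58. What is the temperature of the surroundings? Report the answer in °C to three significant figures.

COP_R = T_C/(T_H − T_C) gives T_H − T_C = T_C/COP.
With T_C = 267.75 K, T_H = 267.75 × (1 + 1/7.58) = 303.07 K.
Converting, 303.07 K = 29.92°C.

29.9 °C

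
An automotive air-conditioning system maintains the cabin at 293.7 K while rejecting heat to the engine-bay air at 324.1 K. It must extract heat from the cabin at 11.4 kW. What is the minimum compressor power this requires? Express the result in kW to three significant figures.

1.18 kW

The reservoir spacing is ΔT = 324.1 − 293.7 = 30.40 K.
COP_Carnot = T_C/ΔT = 293.70/30.40 = 9.661.
Ẇ_min = Q̇/COP_Carnot = 11.40/9.661 = 1.180 kW.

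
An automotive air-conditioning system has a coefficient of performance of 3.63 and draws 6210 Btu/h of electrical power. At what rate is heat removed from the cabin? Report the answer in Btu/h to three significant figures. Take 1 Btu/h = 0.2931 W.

22500 Btu/h

Q̇_C = COP × Ẇ = 3.63 × 6210 = 22540 Btu/h.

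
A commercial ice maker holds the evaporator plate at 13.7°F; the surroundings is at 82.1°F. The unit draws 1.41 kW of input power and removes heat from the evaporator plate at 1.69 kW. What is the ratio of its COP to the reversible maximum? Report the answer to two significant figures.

0.17

COP_actual = Q̇_C/Ẇ = 1.690/1.410 = 1.199.
In absolute terms T_C = 262.98 K and T_H = 300.98 K, so ΔT = 38.00 K.
COP_Carnot = T_C/ΔT = 262.98/38.00 = 6.921.
η_II = COP_actual/COP_Carnot = 1.199/6.921 = 0.1732.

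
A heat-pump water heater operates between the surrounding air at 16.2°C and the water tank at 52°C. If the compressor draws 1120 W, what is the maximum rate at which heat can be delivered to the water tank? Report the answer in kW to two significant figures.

10 kW

In absolute terms T_C = 289.35 K and T_H = 325.15 K, so ΔT = 35.80 K.
COP_Carnot = T_H/ΔT = 325.15/35.80 = 9.082.
Q̇_max = COP_Carnot × Ẇ = 9.082 × 1120 W = 10170 W = 10.17 kW.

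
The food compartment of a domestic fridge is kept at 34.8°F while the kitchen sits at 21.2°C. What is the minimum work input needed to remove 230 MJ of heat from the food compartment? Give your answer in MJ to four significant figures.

16.45 MJ

In absolute terms T_C = 274.71 K and T_H = 294.35 K, so ΔT = 19.64 K.
The reversible limit is COP_R = T_C/ΔT = 13.98, so W_min = Q_C/COP = Q_C·ΔT/T_C.
W_min = 230.0 × 19.64/274.71 = 16.45 MJ.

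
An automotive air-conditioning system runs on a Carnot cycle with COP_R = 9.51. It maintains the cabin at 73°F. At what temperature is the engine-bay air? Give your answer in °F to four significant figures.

COP_R = T_C/(T_H − T_C) gives T_H − T_C = T_C/COP.
With T_C = 295.93 K, T_H = 295.93 × (1 + 1/9.51) = 327.05 K.
Converting, 327.05 K = 129.01°F.

129.0 °F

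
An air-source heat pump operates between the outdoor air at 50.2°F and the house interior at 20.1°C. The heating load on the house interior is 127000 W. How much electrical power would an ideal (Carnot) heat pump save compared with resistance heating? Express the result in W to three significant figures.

123000 W

In absolute terms T_C = 283.26 K and T_H = 293.25 K, so ΔT = 9.989 K.
COP_Carnot = T_H/ΔT = 293.25/9.989 = 29.36.
Resistance heating needs Ẇ_res = Q̇_H = 127000 W; the reversible heat pump needs only Ẇ_hp = Q̇_H/COP = 4326 W.
Saving = 127000 − 4326 = 122700 W.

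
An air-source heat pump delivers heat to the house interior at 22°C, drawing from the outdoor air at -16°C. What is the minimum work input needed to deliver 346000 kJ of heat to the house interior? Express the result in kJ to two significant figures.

45000 kJ

In absolute terms T_C = 257.15 K and T_H = 295.15 K, so ΔT = 38.00 K.
The reversible limit is COP_HP = T_H/ΔT = 7.767, so W_min = Q_H/COP = Q_H·ΔT/T_H.
W_min = 346000 × 38.00/295.15 = 44550 kJ.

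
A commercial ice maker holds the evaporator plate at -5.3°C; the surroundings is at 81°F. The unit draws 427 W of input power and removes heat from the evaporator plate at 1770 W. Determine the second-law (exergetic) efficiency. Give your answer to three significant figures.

0.503

COP_actual = Q̇_C/Ẇ = 1770/427.0 = 4.145.
In absolute terms T_C = 267.85 K and T_H = 300.37 K, so ΔT = 32.52 K.
COP_Carnot = T_C/ΔT = 267.85/32.52 = 8.236.
η_II = COP_actual/COP_Carnot = 4.145/8.236 = 0.5033.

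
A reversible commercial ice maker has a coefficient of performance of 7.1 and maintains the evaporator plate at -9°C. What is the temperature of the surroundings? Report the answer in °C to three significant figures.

COP_R = T_C/(T_H − T_C) gives T_H − T_C = T_C/COP.
With T_C = 264.15 K, T_H = 264.15 × (1 + 1/7.1) = 301.35 K.
Converting, 301.35 K = 28.20°C.

28.2 °C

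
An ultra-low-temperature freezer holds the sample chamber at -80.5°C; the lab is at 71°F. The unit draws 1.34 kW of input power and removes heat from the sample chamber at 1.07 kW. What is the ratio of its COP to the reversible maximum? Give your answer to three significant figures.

COP_actual = Q̇_C/Ẇ = 1.070/1.340 = 0.7985.
In absolute terms T_C = 192.65 K and T_H = 294.82 K, so ΔT = 102.2 K.
COP_Carnot = T_C/ΔT = 192.65/102.2 = 1.886.
η_II = COP_actual/COP_Carnot = 0.7985/1.886 = 0.4235.

0.423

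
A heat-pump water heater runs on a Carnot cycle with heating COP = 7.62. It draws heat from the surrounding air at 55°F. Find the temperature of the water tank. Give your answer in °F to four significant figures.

132.7 °F

COP_HP = T_H/(T_H − T_C) rearranges to T_H = COP·T_C/(COP − 1).
With T_C = 285.93 K, T_H = 7.62 × 285.93/6.620 = 329.12 K.
Converting, 329.12 K = 132.74°F.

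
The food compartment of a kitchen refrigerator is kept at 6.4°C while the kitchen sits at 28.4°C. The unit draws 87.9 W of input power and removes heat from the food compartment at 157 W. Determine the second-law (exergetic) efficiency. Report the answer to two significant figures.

0.14

COP_actual = Q̇_C/Ẇ = 157.0/87.90 = 1.786.
In absolute terms T_C = 279.55 K and T_H = 301.55 K, so ΔT = 22.00 K.
COP_Carnot = T_C/ΔT = 279.55/22.00 = 12.71.
η_II = COP_actual/COP_Carnot = 1.786/12.71 = 0.1406.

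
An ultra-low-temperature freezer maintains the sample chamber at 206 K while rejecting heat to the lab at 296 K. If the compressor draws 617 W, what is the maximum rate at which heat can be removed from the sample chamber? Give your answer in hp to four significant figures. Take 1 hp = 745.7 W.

The reservoir spacing is ΔT = 296 − 206 = 90.00 K.
COP_Carnot = T_C/ΔT = 206.00/90.00 = 2.289.
Q̇_max = COP_Carnot × Ẇ = 2.289 × 617.0 W = 1412 W = 1.894 hp.

1.894 hp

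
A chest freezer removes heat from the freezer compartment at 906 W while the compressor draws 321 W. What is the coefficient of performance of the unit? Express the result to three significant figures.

2.82

The first law gives Q̇_H = Q̇_C + Ẇ, so the three rates are Q̇_C = 906.0, Q̇_H = 1227, Ẇ = 321.0 W.
COP_R = Q̇_C/Ẇ = 906.0/321.0 = 2.822.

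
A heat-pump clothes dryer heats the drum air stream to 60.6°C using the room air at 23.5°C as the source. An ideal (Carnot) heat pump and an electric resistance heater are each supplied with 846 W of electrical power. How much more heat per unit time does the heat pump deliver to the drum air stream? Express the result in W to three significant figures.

In absolute terms T_C = 296.65 K and T_H = 333.75 K, so ΔT = 37.10 K.
COP_Carnot = T_H/ΔT = 333.75/37.10 = 8.996.
The heat pump delivers Q̇_H = COP × Ẇ = 7611 W; the resistance heater delivers Ẇ = 846.0 W.
Extra = (COP − 1)·Ẇ = 6765 W.

6760 W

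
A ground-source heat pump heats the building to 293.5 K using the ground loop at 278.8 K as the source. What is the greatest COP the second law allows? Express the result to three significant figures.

20.0

The reservoir spacing is ΔT = 293.5 − 278.8 = 14.70 K.
For a reversible cycle, COP_Carnot = T_H/ΔT = 293.50/14.70 = 19.97.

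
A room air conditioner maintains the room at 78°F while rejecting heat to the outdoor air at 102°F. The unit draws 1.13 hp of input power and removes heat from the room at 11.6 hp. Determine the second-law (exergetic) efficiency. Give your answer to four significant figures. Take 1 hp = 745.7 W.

0.4582

COP_actual = Q̇_C/Ẇ = 11.60/1.130 = 10.27.
In absolute terms T_C = 298.71 K and T_H = 312.04 K, so ΔT = 13.33 K.
COP_Carnot = T_C/ΔT = 298.71/13.33 = 22.40.
η_II = COP_actual/COP_Carnot = 10.27/22.40 = 0.4582.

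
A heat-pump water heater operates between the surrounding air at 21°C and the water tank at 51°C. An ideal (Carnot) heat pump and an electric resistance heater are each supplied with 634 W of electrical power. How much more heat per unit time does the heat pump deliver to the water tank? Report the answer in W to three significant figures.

In absolute terms T_C = 294.15 K and T_H = 324.15 K, so ΔT = 30.00 K.
COP_Carnot = T_H/ΔT = 324.15/30.00 = 10.81.
The heat pump delivers Q̇_H = COP × Ẇ = 6850 W; the resistance heater delivers Ẇ = 634.0 W.
Extra = (COP − 1)·Ẇ = 6216 W.

6220 W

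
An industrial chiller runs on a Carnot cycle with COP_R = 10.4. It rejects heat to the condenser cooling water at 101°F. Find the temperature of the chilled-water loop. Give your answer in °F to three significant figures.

51.8 °F

For a Carnot refrigerator COP_R = T_C/(T_H − T_C), so T_C = COP·T_H/(1 + COP).
With T_H = 311.48 K, T_C = 10.4 × 311.48/11.40 = 284.16 K.
Converting, 284.16 K = 51.82°F.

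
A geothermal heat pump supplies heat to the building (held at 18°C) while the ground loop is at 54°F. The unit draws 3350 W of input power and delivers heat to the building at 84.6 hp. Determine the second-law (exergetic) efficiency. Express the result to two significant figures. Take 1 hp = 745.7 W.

0.37

Converting, Q̇_H = 84.60 hp = 63090 W, so COP_actual = Q̇_H/Ẇ = 63090/3350 = 18.83.
In absolute terms T_C = 285.37 K and T_H = 291.15 K, so ΔT = 5.778 K.
COP_Carnot = T_H/ΔT = 291.15/5.778 = 50.39.
η_II = COP_actual/COP_Carnot = 18.83/50.39 = 0.3737.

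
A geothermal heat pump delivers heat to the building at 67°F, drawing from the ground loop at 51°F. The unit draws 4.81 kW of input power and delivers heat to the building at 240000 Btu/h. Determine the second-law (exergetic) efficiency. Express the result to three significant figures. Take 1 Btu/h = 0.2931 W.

0.444

Converting, Q̇_H = 240000 Btu/h = 70.34 kW, so COP_actual = Q̇_H/Ẇ = 70.34/4.810 = 14.62.
In absolute terms T_C = 283.71 K and T_H = 292.59 K, so ΔT = 8.889 K.
COP_Carnot = T_H/ΔT = 292.59/8.889 = 32.92.
η_II = COP_actual/COP_Carnot = 14.62/32.92 = 0.4443.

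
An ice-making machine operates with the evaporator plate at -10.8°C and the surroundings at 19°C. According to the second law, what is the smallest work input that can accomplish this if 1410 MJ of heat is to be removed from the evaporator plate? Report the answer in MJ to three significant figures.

In absolute terms T_C = 262.35 K and T_H = 292.15 K, so ΔT = 29.80 K.
The reversible limit is COP_R = T_C/ΔT = 8.804, so W_min = Q_C/COP = Q_C·ΔT/T_C.
W_min = 1410 × 29.80/262.35 = 160.2 MJ.

160 MJ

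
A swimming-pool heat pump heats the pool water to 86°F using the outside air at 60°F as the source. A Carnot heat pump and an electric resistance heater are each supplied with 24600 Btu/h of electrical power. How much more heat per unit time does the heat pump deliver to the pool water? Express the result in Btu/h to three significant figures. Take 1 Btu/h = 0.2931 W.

492000 Btu/h

In absolute terms T_C = 288.71 K and T_H = 303.15 K, so ΔT = 14.44 K.
COP_Carnot = T_H/ΔT = 303.15/14.44 = 20.99.
The heat pump delivers Q̇_H = COP × Ẇ = 516300 Btu/h; the resistance heater delivers Ẇ = 24600 Btu/h.
Extra = (COP − 1)·Ẇ = 491700 Btu/h.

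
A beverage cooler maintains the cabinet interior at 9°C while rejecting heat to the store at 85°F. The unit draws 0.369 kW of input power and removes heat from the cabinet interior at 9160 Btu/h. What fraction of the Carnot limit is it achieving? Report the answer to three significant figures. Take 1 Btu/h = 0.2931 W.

0.527

Converting, Q̇_C = 9160 Btu/h = 2.685 kW, so COP_actual = Q̇_C/Ẇ = 2.685/0.3690 = 7.276.
In absolute terms T_C = 282.15 K and T_H = 302.59 K, so ΔT = 20.44 K.
COP_Carnot = T_C/ΔT = 282.15/20.44 = 13.80.
η_II = COP_actual/COP_Carnot = 7.276/13.80 = 0.5272.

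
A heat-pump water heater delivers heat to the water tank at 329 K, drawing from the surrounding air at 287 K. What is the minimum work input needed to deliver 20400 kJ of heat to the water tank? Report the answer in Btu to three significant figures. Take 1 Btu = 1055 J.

The reservoir spacing is ΔT = 329 − 287 = 42.00 K.
The reversible limit is COP_HP = T_H/ΔT = 7.833, so W_min = Q_H/COP = Q_H·ΔT/T_H.
W_min = 20400 × 42.00/329.00 = 2604 kJ = 2468 Btu.

2470 Btu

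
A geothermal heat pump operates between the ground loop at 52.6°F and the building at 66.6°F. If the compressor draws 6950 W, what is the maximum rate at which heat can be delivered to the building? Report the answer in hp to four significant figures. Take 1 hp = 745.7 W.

In absolute terms T_C = 284.59 K and T_H = 292.37 K, so ΔT = 7.778 K.
COP_Carnot = T_H/ΔT = 292.37/7.778 = 37.59.
Q̇_max = COP_Carnot × Ẇ = 37.59 × 6950 W = 261300 W = 350.3 hp.

350.3 hp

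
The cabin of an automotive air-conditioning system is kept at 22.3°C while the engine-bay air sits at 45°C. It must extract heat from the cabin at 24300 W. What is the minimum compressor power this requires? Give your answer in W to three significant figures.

1870 W

In absolute terms T_C = 295.45 K and T_H = 318.15 K, so ΔT = 22.70 K.
COP_Carnot = T_C/ΔT = 295.45/22.70 = 13.02.
Ẇ_min = Q̇/COP_Carnot = 24300/13.02 = 1867 W.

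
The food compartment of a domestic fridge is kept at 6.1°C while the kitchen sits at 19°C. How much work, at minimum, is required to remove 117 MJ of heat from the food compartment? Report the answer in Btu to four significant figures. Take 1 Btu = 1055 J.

5123 Btu

In absolute terms T_C = 279.25 K and T_H = 292.15 K, so ΔT = 12.90 K.
The reversible limit is COP_R = T_C/ΔT = 21.65, so W_min = Q_C/COP = Q_C·ΔT/T_C.
W_min = 117.0 × 12.90/279.25 = 5.405 MJ = 5123 Btu.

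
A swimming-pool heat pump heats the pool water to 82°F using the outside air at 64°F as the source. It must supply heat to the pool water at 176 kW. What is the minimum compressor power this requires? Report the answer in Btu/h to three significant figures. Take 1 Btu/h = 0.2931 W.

20000 Btu/h

In absolute terms T_C = 290.93 K and T_H = 300.93 K, so ΔT = 10.00 K.
COP_Carnot = T_H/ΔT = 300.93/10.00 = 30.09.
Ẇ_min = Q̇/COP_Carnot = 176.0/30.09 = 5.849 kW = 19950 Btu/h.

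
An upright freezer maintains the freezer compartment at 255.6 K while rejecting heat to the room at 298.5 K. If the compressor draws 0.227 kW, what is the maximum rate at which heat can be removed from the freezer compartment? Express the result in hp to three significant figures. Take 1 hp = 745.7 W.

The reservoir spacing is ΔT = 298.5 − 255.6 = 42.90 K.
COP_Carnot = T_C/ΔT = 255.60/42.90 = 5.958.
Q̇_max = COP_Carnot × Ẇ = 5.958 × 0.2270 kW = 1.352 kW = 1.814 hp.

1.81 hp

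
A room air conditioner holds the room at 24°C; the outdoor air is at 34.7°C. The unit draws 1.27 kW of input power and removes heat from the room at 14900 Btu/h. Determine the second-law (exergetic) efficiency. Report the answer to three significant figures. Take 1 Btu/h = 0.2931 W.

0.124

Converting, Q̇_C = 14900 Btu/h = 4.367 kW, so COP_actual = Q̇_C/Ẇ = 4.367/1.270 = 3.439.
In absolute terms T_C = 297.15 K and T_H = 307.85 K, so ΔT = 10.70 K.
COP_Carnot = T_C/ΔT = 297.15/10.70 = 27.77.
η_II = COP_actual/COP_Carnot = 3.439/27.77 = 0.1238.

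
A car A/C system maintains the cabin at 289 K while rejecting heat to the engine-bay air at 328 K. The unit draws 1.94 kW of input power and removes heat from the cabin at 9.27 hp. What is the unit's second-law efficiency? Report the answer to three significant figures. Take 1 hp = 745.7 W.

Converting, Q̇_C = 9.270 hp = 6.913 kW, so COP_actual = Q̇_C/Ẇ = 6.913/1.940 = 3.563.
The reservoir spacing is ΔT = 328 − 289 = 39.00 K.
COP_Carnot = T_C/ΔT = 289.00/39.00 = 7.410.
η_II = COP_actual/COP_Carnot = 3.563/7.410 = 0.4808.

0.481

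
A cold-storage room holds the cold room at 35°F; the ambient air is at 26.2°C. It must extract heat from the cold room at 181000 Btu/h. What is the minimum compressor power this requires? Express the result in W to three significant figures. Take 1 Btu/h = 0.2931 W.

In absolute terms T_C = 274.82 K and T_H = 299.35 K, so ΔT = 24.53 K.
COP_Carnot = T_C/ΔT = 274.82/24.53 = 11.20.
Ẇ_min = Q̇/COP_Carnot = 181000/11.20 = 16160 Btu/h = 4736 W.

4740 W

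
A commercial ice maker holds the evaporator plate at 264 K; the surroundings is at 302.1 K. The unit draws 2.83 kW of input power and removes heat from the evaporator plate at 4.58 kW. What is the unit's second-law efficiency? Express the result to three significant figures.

COP_actual = Q̇_C/Ẇ = 4.580/2.830 = 1.618.
The reservoir spacing is ΔT = 302.1 − 264 = 38.10 K.
COP_Carnot = T_C/ΔT = 264.00/38.10 = 6.929.
η_II = COP_actual/COP_Carnot = 1.618/6.929 = 0.2336.

0.234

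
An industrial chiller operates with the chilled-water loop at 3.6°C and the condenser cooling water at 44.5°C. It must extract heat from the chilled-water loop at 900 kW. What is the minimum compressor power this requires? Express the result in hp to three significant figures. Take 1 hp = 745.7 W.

In absolute terms T_C = 276.75 K and T_H = 317.65 K, so ΔT = 40.90 K.
COP_Carnot = T_C/ΔT = 276.75/40.90 = 6.767.
Ẇ_min = Q̇/COP_Carnot = 900.0/6.767 = 133.0 kW = 178.4 hp.

178 hp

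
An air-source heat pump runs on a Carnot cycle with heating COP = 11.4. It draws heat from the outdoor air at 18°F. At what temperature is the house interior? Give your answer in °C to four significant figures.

17.74 °C

COP_HP = T_H/(T_H − T_C) rearranges to T_H = COP·T_C/(COP − 1).
With T_C = 265.37 K, T_H = 11.4 × 265.37/10.40 = 290.89 K.
Converting, 290.89 K = 17.74°C.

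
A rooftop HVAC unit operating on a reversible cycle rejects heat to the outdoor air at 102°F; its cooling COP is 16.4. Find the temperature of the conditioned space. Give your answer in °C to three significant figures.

For a Carnot refrigerator COP_R = T_C/(T_H − T_C), so T_C = COP·T_H/(1 + COP).
With T_H = 312.04 K, T_C = 16.4 × 312.04/17.40 = 294.11 K.
Converting, 294.11 K = 20.96°C.

21.0 °C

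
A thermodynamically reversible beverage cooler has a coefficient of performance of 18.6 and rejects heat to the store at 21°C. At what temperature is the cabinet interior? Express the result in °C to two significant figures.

For a Carnot refrigerator COP_R = T_C/(T_H − T_C), so T_C = COP·T_H/(1 + COP).
With T_H = 294.15 K, T_C = 18.6 × 294.15/19.60 = 279.14 K.
Converting, 279.14 K = 5.99°C.

6.0 °C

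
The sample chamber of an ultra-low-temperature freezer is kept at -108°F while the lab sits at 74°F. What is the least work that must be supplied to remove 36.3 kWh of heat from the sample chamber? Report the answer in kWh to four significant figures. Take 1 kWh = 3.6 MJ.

In absolute terms T_C = 195.37 K and T_H = 296.48 K, so ΔT = 101.1 K.
The reversible limit is COP_R = T_C/ΔT = 1.932, so W_min = Q_C/COP = Q_C·ΔT/T_C.
W_min = 36.30 × 101.1/195.37 = 18.79 kWh.

18.79 kWh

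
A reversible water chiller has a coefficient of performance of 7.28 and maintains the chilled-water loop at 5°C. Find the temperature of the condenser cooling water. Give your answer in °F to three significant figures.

COP_R = T_C/(T_H − T_C) gives T_H − T_C = T_C/COP.
With T_C = 278.15 K, T_H = 278.15 × (1 + 1/7.28) = 316.36 K.
Converting, 316.36 K = 109.77°F.

110 °F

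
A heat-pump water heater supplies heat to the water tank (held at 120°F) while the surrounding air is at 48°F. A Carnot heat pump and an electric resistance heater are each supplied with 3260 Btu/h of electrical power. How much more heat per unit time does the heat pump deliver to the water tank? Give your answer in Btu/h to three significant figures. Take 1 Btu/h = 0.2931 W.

23000 Btu/h

In absolute terms T_C = 282.04 K and T_H = 322.04 K, so ΔT = 40.00 K.
COP_Carnot = T_H/ΔT = 322.04/40.00 = 8.051.
The heat pump delivers Q̇_H = COP × Ẇ = 26250 Btu/h; the resistance heater delivers Ẇ = 3260 Btu/h.
Extra = (COP − 1)·Ẇ = 22990 Btu/h.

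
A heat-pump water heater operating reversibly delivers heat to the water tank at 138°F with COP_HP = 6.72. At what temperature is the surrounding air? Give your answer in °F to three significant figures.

49.1 °F

COP_HP = T_H/(T_H − T_C) gives T_H − T_C = T_H/COP.
With T_H = 332.04 K, T_C = 332.04 × (1 − 1/6.72) = 282.63 K.
Converting, 282.63 K = 49.06°F.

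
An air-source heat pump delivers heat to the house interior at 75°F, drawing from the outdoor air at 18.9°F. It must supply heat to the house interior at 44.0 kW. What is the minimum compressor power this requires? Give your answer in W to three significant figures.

4620 W

In absolute terms T_C = 265.87 K and T_H = 297.04 K, so ΔT = 31.17 K.
COP_Carnot = T_H/ΔT = 297.04/31.17 = 9.531.
Ẇ_min = Q̇/COP_Carnot = 44.00/9.531 = 4.617 kW = 4617 W.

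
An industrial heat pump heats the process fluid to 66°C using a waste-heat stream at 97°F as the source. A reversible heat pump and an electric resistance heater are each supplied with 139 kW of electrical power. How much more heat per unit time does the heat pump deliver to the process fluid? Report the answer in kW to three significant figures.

1440 kW

In absolute terms T_C = 309.26 K and T_H = 339.15 K, so ΔT = 29.89 K.
COP_Carnot = T_H/ΔT = 339.15/29.89 = 11.35.
The heat pump delivers Q̇_H = COP × Ẇ = 1577 kW; the resistance heater delivers Ẇ = 139.0 kW.
Extra = (COP − 1)·Ẇ = 1438 kW.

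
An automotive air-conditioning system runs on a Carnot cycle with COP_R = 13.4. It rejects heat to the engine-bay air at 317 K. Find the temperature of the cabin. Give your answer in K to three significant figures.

For a Carnot refrigerator COP_R = T_C/(T_H − T_C), so T_C = COP·T_H/(1 + COP).
With T_H = 317.00 K, T_C = 13.4 × 317.00/14.40 = 294.99 K.

295 K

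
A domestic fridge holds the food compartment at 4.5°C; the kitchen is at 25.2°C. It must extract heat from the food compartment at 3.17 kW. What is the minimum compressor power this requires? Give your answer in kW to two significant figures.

0.24 kW

In absolute terms T_C = 277.65 K and T_H = 298.35 K, so ΔT = 20.70 K.
COP_Carnot = T_C/ΔT = 277.65/20.70 = 13.41.
Ẇ_min = Q̇/COP_Carnot = 3.170/13.41 = 0.2363 kW.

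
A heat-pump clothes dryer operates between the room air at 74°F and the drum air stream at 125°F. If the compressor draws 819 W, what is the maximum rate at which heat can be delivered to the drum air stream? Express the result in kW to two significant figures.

In absolute terms T_C = 296.48 K and T_H = 324.82 K, so ΔT = 28.33 K.
COP_Carnot = T_H/ΔT = 324.82/28.33 = 11.46.
Q̇_max = COP_Carnot × Ẇ = 11.46 × 819.0 W = 9389 W = 9.389 kW.

9.4 kW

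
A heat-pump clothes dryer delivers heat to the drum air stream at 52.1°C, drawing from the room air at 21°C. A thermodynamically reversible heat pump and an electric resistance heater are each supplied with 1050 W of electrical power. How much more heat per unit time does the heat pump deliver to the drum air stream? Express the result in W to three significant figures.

In absolute terms T_C = 294.15 K and T_H = 325.25 K, so ΔT = 31.10 K.
COP_Carnot = T_H/ΔT = 325.25/31.10 = 10.46.
The heat pump delivers Q̇_H = COP × Ẇ = 10980 W; the resistance heater delivers Ẇ = 1050 W.
Extra = (COP − 1)·Ẇ = 9931 W.

9930 W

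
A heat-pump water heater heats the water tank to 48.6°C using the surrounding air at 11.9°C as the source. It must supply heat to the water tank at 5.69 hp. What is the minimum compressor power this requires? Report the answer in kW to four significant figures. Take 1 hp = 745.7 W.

In absolute terms T_C = 285.05 K and T_H = 321.75 K, so ΔT = 36.70 K.
COP_Carnot = T_H/ΔT = 321.75/36.70 = 8.767.
Ẇ_min = Q̇/COP_Carnot = 5.690/8.767 = 0.6490 hp = 0.4840 kW.

0.4840 kW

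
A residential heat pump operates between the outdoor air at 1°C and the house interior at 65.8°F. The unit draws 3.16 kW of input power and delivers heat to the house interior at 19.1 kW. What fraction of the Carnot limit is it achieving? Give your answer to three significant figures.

0.368

COP_actual = Q̇_H/Ẇ = 19.10/3.160 = 6.044.
In absolute terms T_C = 274.15 K and T_H = 291.93 K, so ΔT = 17.78 K.
COP_Carnot = T_H/ΔT = 291.93/17.78 = 16.42.
η_II = COP_actual/COP_Carnot = 6.044/16.42 = 0.3681.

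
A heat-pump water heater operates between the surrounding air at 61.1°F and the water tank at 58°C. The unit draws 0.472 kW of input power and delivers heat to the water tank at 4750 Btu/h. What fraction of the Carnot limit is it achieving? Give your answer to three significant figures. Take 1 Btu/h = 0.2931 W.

Converting, Q̇_H = 4750 Btu/h = 1.392 kW, so COP_actual = Q̇_H/Ẇ = 1.392/0.4720 = 2.950.
In absolute terms T_C = 289.32 K and T_H = 331.15 K, so ΔT = 41.83 K.
COP_Carnot = T_H/ΔT = 331.15/41.83 = 7.916.
η_II = COP_actual/COP_Carnot = 2.950/7.916 = 0.3726.

0.373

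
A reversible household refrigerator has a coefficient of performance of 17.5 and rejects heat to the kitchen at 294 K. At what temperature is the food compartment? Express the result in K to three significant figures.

For a Carnot refrigerator COP_R = T_C/(T_H − T_C), so T_C = COP·T_H/(1 + COP).
With T_H = 294.00 K, T_C = 17.5 × 294.00/18.50 = 278.11 K.

278 K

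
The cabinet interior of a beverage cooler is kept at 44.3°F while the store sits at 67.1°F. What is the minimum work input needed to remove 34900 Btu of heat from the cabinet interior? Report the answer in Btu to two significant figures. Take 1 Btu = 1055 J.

In absolute terms T_C = 279.98 K and T_H = 292.65 K, so ΔT = 12.67 K.
The reversible limit is COP_R = T_C/ΔT = 22.10, so W_min = Q_C/COP = Q_C·ΔT/T_C.
W_min = 34900 × 12.67/279.98 = 1579 Btu.

1600 Btu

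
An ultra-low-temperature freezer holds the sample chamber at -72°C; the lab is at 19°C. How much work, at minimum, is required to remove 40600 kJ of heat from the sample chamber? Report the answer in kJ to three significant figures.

In absolute terms T_C = 201.15 K and T_H = 292.15 K, so ΔT = 91.00 K.
The reversible limit is COP_R = T_C/ΔT = 2.210, so W_min = Q_C/COP = Q_C·ΔT/T_C.
W_min = 40600 × 91.00/201.15 = 18370 kJ.

18400 kJ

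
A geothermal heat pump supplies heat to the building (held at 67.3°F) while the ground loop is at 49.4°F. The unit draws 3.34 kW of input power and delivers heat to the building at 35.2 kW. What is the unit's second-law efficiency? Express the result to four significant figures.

0.3580

COP_actual = Q̇_H/Ẇ = 35.20/3.340 = 10.54.
In absolute terms T_C = 282.82 K and T_H = 292.76 K, so ΔT = 9.944 K.
COP_Carnot = T_H/ΔT = 292.76/9.944 = 29.44.
η_II = COP_actual/COP_Carnot = 10.54/29.44 = 0.3580.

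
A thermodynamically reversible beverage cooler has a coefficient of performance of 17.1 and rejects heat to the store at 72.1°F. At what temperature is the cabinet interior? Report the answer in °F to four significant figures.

42.72 °F

For a Carnot refrigerator COP_R = T_C/(T_H − T_C), so T_C = COP·T_H/(1 + COP).
With T_H = 295.43 K, T_C = 17.1 × 295.43/18.10 = 279.11 K.
Converting, 279.11 K = 42.72°F.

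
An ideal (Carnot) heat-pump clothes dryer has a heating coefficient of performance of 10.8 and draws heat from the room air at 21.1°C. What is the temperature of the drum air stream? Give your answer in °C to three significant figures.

51.1 °C

COP_HP = T_H/(T_H − T_C) rearranges to T_H = COP·T_C/(COP − 1).
With T_C = 294.25 K, T_H = 10.8 × 294.25/9.800 = 324.28 K.
Converting, 324.28 K = 51.13°C.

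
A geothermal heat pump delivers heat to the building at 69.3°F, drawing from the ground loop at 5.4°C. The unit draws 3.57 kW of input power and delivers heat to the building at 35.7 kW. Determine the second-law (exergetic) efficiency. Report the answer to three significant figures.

0.521

COP_actual = Q̇_H/Ẇ = 35.70/3.570 = 10.00.
In absolute terms T_C = 278.55 K and T_H = 293.87 K, so ΔT = 15.32 K.
COP_Carnot = T_H/ΔT = 293.87/15.32 = 19.18.
η_II = COP_actual/COP_Carnot = 10.00/19.18 = 0.5214.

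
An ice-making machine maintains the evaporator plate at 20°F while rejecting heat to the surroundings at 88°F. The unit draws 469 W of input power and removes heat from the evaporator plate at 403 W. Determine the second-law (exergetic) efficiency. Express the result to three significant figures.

0.122

COP_actual = Q̇_C/Ẇ = 403.0/469.0 = 0.8593.
In absolute terms T_C = 266.48 K and T_H = 304.26 K, so ΔT = 37.78 K.
COP_Carnot = T_C/ΔT = 266.48/37.78 = 7.054.
η_II = COP_actual/COP_Carnot = 0.8593/7.054 = 0.1218.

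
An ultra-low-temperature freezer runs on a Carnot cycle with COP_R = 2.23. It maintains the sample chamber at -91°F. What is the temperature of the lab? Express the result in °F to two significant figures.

74 °F

COP_R = T_C/(T_H − T_C) gives T_H − T_C = T_C/COP.
With T_C = 204.82 K, T_H = 204.82 × (1 + 1/2.23) = 296.66 K.
Converting, 296.66 K = 74.32°F.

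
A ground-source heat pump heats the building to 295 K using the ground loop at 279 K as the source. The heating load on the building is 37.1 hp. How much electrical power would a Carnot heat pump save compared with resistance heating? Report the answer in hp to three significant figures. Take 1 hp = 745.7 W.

The reservoir spacing is ΔT = 295 − 279 = 16.00 K.
COP_Carnot = T_H/ΔT = 295.00/16.00 = 18.44.
Resistance heating needs Ẇ_res = Q̇_H = 37.10 hp; the reversible heat pump needs only Ẇ_hp = Q̇_H/COP = 2.012 hp.
Saving = 37.10 − 2.012 = 35.09 hp.

35.1 hp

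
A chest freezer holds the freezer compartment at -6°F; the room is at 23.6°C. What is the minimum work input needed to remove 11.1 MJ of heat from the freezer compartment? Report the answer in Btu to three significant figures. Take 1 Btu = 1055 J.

1870 Btu

In absolute terms T_C = 252.04 K and T_H = 296.75 K, so ΔT = 44.71 K.
The reversible limit is COP_R = T_C/ΔT = 5.637, so W_min = Q_C/COP = Q_C·ΔT/T_C.
W_min = 11.10 × 44.71/252.04 = 1.969 MJ = 1866 Btu.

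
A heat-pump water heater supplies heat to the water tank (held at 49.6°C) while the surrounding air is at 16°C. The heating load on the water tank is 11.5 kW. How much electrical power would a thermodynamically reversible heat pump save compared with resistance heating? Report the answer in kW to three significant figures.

10.3 kW

In absolute terms T_C = 289.15 K and T_H = 322.75 K, so ΔT = 33.60 K.
COP_Carnot = T_H/ΔT = 322.75/33.60 = 9.606.
Resistance heating needs Ẇ_res = Q̇_H = 11.50 kW; the reversible heat pump needs only Ẇ_hp = Q̇_H/COP = 1.197 kW.
Saving = 11.50 − 1.197 = 10.30 kW.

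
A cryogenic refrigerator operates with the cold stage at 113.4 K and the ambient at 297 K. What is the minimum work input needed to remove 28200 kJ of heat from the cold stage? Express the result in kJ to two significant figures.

The reservoir spacing is ΔT = 297 − 113.4 = 183.6 K.
The reversible limit is COP_R = T_C/ΔT = 0.6176, so W_min = Q_C/COP = Q_C·ΔT/T_C.
W_min = 28200 × 183.6/113.40 = 45660 kJ.

46000 kJ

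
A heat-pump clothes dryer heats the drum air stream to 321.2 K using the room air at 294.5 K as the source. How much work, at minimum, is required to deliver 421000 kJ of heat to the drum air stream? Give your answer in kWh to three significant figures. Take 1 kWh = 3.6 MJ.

The reservoir spacing is ΔT = 321.2 − 294.5 = 26.70 K.
The reversible limit is COP_HP = T_H/ΔT = 12.03, so W_min = Q_H/COP = Q_H·ΔT/T_H.
W_min = 421000 × 26.70/321.20 = 35000 kJ = 9.721 kWh.

9.72 kWh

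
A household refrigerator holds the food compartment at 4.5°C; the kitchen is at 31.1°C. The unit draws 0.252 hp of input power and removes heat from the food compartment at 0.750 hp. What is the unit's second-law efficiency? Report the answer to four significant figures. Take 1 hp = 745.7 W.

COP_actual = Q̇_C/Ẇ = 0.7500/0.2520 = 2.976.
In absolute terms T_C = 277.65 K and T_H = 304.25 K, so ΔT = 26.60 K.
COP_Carnot = T_C/ΔT = 277.65/26.60 = 10.44.
η_II = COP_actual/COP_Carnot = 2.976/10.44 = 0.2851.

0.2851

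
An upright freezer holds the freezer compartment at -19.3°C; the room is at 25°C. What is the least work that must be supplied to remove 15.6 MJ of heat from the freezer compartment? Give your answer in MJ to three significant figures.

2.72 MJ

In absolute terms T_C = 253.85 K and T_H = 298.15 K, so ΔT = 44.30 K.
The reversible limit is COP_R = T_C/ΔT = 5.730, so W_min = Q_C/COP = Q_C·ΔT/T_C.
W_min = 15.60 × 44.30/253.85 = 2.722 MJ.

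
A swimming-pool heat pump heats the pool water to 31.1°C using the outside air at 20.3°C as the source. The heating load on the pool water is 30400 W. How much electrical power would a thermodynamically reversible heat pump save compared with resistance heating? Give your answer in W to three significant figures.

In absolute terms T_C = 293.45 K and T_H = 304.25 K, so ΔT = 10.80 K.
COP_Carnot = T_H/ΔT = 304.25/10.80 = 28.17.
Resistance heating needs Ẇ_res = Q̇_H = 30400 W; the reversible heat pump needs only Ẇ_hp = Q̇_H/COP = 1079 W.
Saving = 30400 − 1079 = 29320 W.

29300 W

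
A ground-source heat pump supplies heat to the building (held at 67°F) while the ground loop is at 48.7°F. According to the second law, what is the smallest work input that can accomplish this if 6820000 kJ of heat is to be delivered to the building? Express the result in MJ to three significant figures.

In absolute terms T_C = 282.43 K and T_H = 292.59 K, so ΔT = 10.17 K.
The reversible limit is COP_HP = T_H/ΔT = 28.78, so W_min = Q_H/COP = Q_H·ΔT/T_H.
W_min = 6820000 × 10.17/292.59 = 237000 kJ = 237.0 MJ.

237 MJ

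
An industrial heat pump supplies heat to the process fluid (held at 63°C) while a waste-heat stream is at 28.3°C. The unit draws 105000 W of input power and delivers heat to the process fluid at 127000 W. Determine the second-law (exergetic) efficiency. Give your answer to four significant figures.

0.1249

COP_actual = Q̇_H/Ẇ = 127000/105000 = 1.210.
In absolute terms T_C = 301.45 K and T_H = 336.15 K, so ΔT = 34.70 K.
COP_Carnot = T_H/ΔT = 336.15/34.70 = 9.687.
η_II = COP_actual/COP_Carnot = 1.210/9.687 = 0.1249.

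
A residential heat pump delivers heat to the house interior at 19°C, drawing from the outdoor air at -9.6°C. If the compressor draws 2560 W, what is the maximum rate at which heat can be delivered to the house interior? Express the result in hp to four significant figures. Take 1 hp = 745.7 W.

35.07 hp

In absolute terms T_C = 263.55 K and T_H = 292.15 K, so ΔT = 28.60 K.
COP_Carnot = T_H/ΔT = 292.15/28.60 = 10.22.
Q̇_max = COP_Carnot × Ẇ = 10.22 × 2560 W = 26150 W = 35.07 hp.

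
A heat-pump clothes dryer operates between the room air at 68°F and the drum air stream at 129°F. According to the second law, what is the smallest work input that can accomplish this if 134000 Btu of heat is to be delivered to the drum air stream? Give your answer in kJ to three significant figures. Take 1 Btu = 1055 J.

In absolute terms T_C = 293.15 K and T_H = 327.04 K, so ΔT = 33.89 K.
The reversible limit is COP_HP = T_H/ΔT = 9.650, so W_min = Q_H/COP = Q_H·ΔT/T_H.
W_min = 134000 × 33.89/327.04 = 13890 Btu = 14650 kJ.

14600 kJ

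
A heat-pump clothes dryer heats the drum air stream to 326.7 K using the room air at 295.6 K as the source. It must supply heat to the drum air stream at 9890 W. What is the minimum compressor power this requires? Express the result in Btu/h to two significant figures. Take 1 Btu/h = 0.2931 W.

The reservoir spacing is ΔT = 326.7 − 295.6 = 31.10 K.
COP_Carnot = T_H/ΔT = 326.70/31.10 = 10.50.
Ẇ_min = Q̇/COP_Carnot = 9890/10.50 = 941.5 W = 3212 Btu/h.

3200 Btu/h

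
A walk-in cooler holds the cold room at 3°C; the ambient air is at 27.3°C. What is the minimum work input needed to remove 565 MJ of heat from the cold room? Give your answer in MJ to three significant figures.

In absolute terms T_C = 276.15 K and T_H = 300.45 K, so ΔT = 24.30 K.
The reversible limit is COP_R = T_C/ΔT = 11.36, so W_min = Q_C/COP = Q_C·ΔT/T_C.
W_min = 565.0 × 24.30/276.15 = 49.72 MJ.

49.7 MJ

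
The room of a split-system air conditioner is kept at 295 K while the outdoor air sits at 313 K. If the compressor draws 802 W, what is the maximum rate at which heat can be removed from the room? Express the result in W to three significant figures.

The reservoir spacing is ΔT = 313 − 295 = 18.00 K.
COP_Carnot = T_C/ΔT = 295.00/18.00 = 16.39.
Q̇_max = COP_Carnot × Ẇ = 16.39 × 802.0 W = 13140 W.

13100 W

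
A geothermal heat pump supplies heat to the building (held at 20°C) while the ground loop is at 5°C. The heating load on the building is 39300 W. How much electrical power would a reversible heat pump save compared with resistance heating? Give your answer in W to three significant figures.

In absolute terms T_C = 278.15 K and T_H = 293.15 K, so ΔT = 15.00 K.
COP_Carnot = T_H/ΔT = 293.15/15.00 = 19.54.
Resistance heating needs Ẇ_res = Q̇_H = 39300 W; the reversible heat pump needs only Ẇ_hp = Q̇_H/COP = 2011 W.
Saving = 39300 − 2011 = 37290 W.

37300 W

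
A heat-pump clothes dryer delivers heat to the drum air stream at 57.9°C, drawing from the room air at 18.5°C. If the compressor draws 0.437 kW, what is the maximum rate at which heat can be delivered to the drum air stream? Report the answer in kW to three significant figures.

3.67 kW

In absolute terms T_C = 291.65 K and T_H = 331.05 K, so ΔT = 39.40 K.
COP_Carnot = T_H/ΔT = 331.05/39.40 = 8.402.
Q̇_max = COP_Carnot × Ẇ = 8.402 × 0.4370 kW = 3.672 kW.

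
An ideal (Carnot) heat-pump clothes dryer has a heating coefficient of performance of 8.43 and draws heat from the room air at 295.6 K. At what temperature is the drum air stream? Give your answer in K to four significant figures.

335.4 K

COP_HP = T_H/(T_H − T_C) rearranges to T_H = COP·T_C/(COP − 1).
With T_C = 295.60 K, T_H = 8.43 × 295.60/7.430 = 335.38 K.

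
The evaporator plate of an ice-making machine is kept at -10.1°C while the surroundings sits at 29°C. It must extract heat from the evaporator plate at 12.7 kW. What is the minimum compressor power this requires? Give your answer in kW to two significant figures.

1.9 kW

In absolute terms T_C = 263.05 K and T_H = 302.15 K, so ΔT = 39.10 K.
COP_Carnot = T_C/ΔT = 263.05/39.10 = 6.728.
Ẇ_min = Q̇/COP_Carnot = 12.70/6.728 = 1.888 kW.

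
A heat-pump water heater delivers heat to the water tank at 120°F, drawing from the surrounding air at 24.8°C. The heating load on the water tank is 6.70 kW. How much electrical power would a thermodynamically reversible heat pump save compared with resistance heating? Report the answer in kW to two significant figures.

6.2 kW

In absolute terms T_C = 297.95 K and T_H = 322.04 K, so ΔT = 24.09 K.
COP_Carnot = T_H/ΔT = 322.04/24.09 = 13.37.
Resistance heating needs Ẇ_res = Q̇_H = 6.700 kW; the reversible heat pump needs only Ẇ_hp = Q̇_H/COP = 0.5012 kW.
Saving = 6.700 − 0.5012 = 6.199 kW.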